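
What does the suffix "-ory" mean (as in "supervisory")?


Suffix: -ory
Example: supervisory = supervise + -ory, with a spelling change
Meaning = relating to / place for


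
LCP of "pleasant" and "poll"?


Word 1: "pleasant"
Word 2: "poll"
Comparing from start:
  Pos 0: 'p' == 'p'
  Pos 1: 'l' != 'o' (stop)
LCP = "p" (length 1)


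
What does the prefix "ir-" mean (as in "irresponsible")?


Prefix: ir-
As in: irresponsible -> ir- + responsible
Meaning = not


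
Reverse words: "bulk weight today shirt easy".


Original: "bulk weight today shirt easy"
Words (1..n): bulk | weight | today | shirt | easy
Reversed (n..1): easy | shirt | today | weight | bulk
Result = "easy shirt today weight bulk"


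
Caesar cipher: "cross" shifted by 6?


Word: "cross"
Shift: 6
Each letter → (letter + shift) mod 26:
  'c' (2) + 6 = 8 → 'i'
  'r' (17) + 6 = 23 → 'x'
  'o' (14) + 6 = 20 → 'u'
  's' (18) + 6 = 24 → 'y'
  's' (18) + 6 = 24 → 'y'
Result = "ixuyy"


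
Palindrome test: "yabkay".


Word: "yabkay"
Reversed: "yakbay"
Forward == Backward? yabkay != yakbay
Palindrome = No


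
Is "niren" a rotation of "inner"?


Word: "inner", Candidate: "niren"
Method: check if candidate is substring of word+word
"innerinner" contains "niren"? No
Is rotation = No


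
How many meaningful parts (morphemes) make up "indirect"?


Word: "indirect"
Morphemes: in- / direct
Each morpheme carries meaning
= 2 morphemes


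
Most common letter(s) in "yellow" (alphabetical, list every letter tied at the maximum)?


Word: "yellow"
Letter counts:
  'e': 1
  'l': 2
  'o': 1
  'w': 1
  'y': 1
Maximum count = 2
Most frequent = 'l' (2 times each)


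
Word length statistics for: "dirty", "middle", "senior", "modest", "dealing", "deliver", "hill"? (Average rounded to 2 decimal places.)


Lengths: "dirty"=5, "middle"=6, "senior"=6, "modest"=6, "dealing"=7, "deliver"=7, "hill"=4
Sum = 41, Count = 7
Average = 41/7 = 5.86
= avg=5.86, min=4, max=7


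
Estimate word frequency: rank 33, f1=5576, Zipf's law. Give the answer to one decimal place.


Zipf's law: f(r) = f(1) / r
f(1) = 5576
f(33) = 5576 / 33
= 169.0 occurrences


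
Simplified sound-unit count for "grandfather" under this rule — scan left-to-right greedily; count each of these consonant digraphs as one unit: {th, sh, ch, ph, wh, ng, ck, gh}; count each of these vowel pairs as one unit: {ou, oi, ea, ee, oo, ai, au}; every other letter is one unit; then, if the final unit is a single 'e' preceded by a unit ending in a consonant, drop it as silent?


Word: "grandfather" (11 letters)
Left-to-right scan:
  [1] 'g' (letter)
  [2] 'r' (letter)
  [3] 'a' (letter)
  [4] 'n' (letter)
  [5] 'd' (letter)
  [6] 'f' (letter)
  [7] 'a' (letter)
  [8] 'th' (digraph)
  [9] 'e' (letter)
  [10] 'r' (letter)
Units from scan: 10
Sound units = 10 units


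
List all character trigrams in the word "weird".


Word: "weird" (length 5)
Number of trigrams = 5 - 3 + 1 = 3
  Position 0: "wei"
  Position 1: "eir"
  Position 2: "ird"
Trigrams = "wei", "eir", "ird"


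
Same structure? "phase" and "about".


Pattern of "phase": [0, 1, 2, 3, 4]
Pattern of "about": [0, 1, 2, 3, 4]
Patterns match
Same pattern = Yes


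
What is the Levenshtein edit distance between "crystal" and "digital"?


Word 1: "crystal" (length 7)
Word 2: "digital" (length 7)
One optimal edit sequence (insert/delete/substitute each cost 1):
  1. substitute 'c' -> 'd'  (+1)
  2. substitute 'r' -> 'i'  (+1)
  3. substitute 'y' -> 'g'  (+1)
  4. substitute 's' -> 'i'  (+1)
  5. keep 't'
  6. keep 'a'
  7. keep 'l'
Total edit operations: 4
Edit distance = 4


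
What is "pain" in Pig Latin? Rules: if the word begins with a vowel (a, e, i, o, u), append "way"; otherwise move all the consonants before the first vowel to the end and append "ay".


Word: "pain"
Starts with consonant(s) → move to end, add 'ay'
Consonant cluster: "p"
Pig Latin = "ainpay"


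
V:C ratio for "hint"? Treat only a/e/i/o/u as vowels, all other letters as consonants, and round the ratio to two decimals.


Word: "hint"
Vowels (a,e,i,o,u): 1
Consonants: 3
Ratio = 1/3
= 0.33


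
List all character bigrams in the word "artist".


Word: "artist" (length 6)
Number of bigrams = 6 - 2 + 1 = 5
  Position 0: "ar"
  Position 1: "rt"
  Position 2: "ti"
  Position 3: "is"
  Position 4: "st"
Bigrams = "ar", "rt", "ti", "is", "st"


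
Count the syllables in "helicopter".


Word: "helicopter"
Syllable breakdown: hel | i | cop | ter
Counting: 4 parts
= 4 syllables


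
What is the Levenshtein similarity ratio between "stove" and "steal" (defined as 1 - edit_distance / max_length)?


Word 1: "stove" (length 5)
Word 2: "steal" (length 5)
One optimal edit sequence:
  1. keep 's'
  2. keep 't'
  3. substitute 'o' -> 'e'  (+1)
  4. substitute 'v' -> 'a'  (+1)
  5. substitute 'e' -> 'l'  (+1)
Edit distance = 3
Max length = max(5, 5) = 5
Similarity = 1 - 3/5
= 0.4000


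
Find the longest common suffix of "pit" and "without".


Word 1: "pit"
Word 2: "without"
Comparing from end:
  Pos -1: 't' == 't'
  Pos -2: 'i' != 'u' (stop)
LCS = "t" (length 1)


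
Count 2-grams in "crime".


Word: "crime" (length 5)
Number of 2-grams = length - 2 + 1 = 5 - 2 + 1
= 4


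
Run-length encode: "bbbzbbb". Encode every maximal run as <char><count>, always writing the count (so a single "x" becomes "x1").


String: "bbbzbbb"
Scanning for consecutive runs:
  'b' x 3
  'z' x 1
  'b' x 3
RLE = "b3z1b3"


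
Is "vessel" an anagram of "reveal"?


Word 1: "reveal" → sorted: aeelrv
Word 2: "vessel" → sorted: eelssv
Same letters? aeelrv != eelssv
Anagram = No


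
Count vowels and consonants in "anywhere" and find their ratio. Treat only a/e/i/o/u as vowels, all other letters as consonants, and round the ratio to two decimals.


Word: "anywhere"
Vowels (a,e,i,o,u): 3
Consonants: 5
Ratio = 3/5
= 0.60


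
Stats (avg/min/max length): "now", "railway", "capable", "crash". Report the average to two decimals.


Lengths: "now"=3, "railway"=7, "capable"=7, "crash"=5
Sum = 22, Count = 4
Average = 22/4 = 5.50
= avg=5.50, min=3, max=7


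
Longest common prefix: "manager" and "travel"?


Word 1: "manager"
Word 2: "travel"
Comparing from start:
  Pos 0: 'm' != 't' (stop)
LCP = "" (length 0)


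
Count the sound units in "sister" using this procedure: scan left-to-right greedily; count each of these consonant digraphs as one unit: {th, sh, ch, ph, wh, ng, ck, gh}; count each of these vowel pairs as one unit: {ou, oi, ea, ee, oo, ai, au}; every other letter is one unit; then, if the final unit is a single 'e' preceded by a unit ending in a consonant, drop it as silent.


Word: "sister" (6 letters)
Left-to-right scan:
  1. 's' (letter)
  2. 'i' (letter)
  3. 's' (letter)
  4. 't' (letter)
  5. 'e' (letter)
  6. 'r' (letter)
Units from scan: 6
Sound units = 6 units


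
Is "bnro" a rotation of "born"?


Word: "born", Candidate: "bnro"
Method: check if candidate is substring of word+word
"bornborn" contains "bnro"? No
Is rotation = No


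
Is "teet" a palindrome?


Word: "teet"
Reversed: "teet"
Forward == Backward? teet == teet
Palindrome = Yes


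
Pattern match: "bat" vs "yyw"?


Pattern of "bat": [0, 1, 2]
Pattern of "yyw": [0, 0, 1]
Patterns do not match
Same pattern = No


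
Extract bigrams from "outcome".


Word: "outcome" (length 7)
Number of bigrams = 7 - 2 + 1 = 6
  Position 0: "ou"
  Position 1: "ut"
  Position 2: "tc"
  Position 3: "co"
  Position 4: "om"
  Position 5: "me"
Bigrams = "ou", "ut", "tc", "co", "om", "me"


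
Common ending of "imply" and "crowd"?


Word 1: "imply"
Word 2: "crowd"
Comparing from end:
  Pos -1: 'y' != 'd' (stop)
LCS = "" (length 0)


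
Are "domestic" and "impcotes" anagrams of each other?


Word 1: "domestic" → sorted: cdeimost
Word 2: "impcotes" → sorted: ceimopst
Same letters? cdeimost != ceimopst
Anagram = No


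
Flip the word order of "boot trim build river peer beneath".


Original: "boot trim build river peer beneath"
Words (1..n): boot | trim | build | river | peer | beneath
Reversed (n..1): beneath | peer | river | build | trim | boot
Result = "beneath peer river build trim boot"


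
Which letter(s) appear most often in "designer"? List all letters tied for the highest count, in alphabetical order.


Word: "designer"
Letter counts:
  'd': 1
  'e': 2
  'g': 1
  'i': 1
  'n': 1
  'r': 1
  's': 1
Maximum count = 2
Most frequent = 'e' (2 times each)


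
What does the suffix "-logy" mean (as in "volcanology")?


Suffix: -logy
Example: volcanology = volcano + -logy
Meaning = study of


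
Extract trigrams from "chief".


Word: "chief" (length 5)
Number of trigrams = 5 - 3 + 1 = 3
  Position 0: "chi"
  Position 1: "hie"
  Position 2: "ief"
Trigrams = "chi", "hie", "ief"


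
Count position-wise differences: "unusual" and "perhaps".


Comparing character by character (same length = 7):
  Pos 0: 'u' vs 'p' !=
  Pos 1: 'n' vs 'e' !=
  Pos 2: 'u' vs 'r' !=
  Pos 3: 's' vs 'h' !=
  Pos 4: 'u' vs 'a' !=
  Pos 5: 'a' vs 'p' !=
  Pos 6: 'l' vs 's' !=
Hamming distance = 7


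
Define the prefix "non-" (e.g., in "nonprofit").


Prefix: non-
Example: nonprofit (non- + profit)
Meaning = not


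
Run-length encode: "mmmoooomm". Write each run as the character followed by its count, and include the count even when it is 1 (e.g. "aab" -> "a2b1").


String: "mmmoooomm"
Scanning for consecutive runs:
  'm' x 3
  'o' x 4
  'm' x 2
RLE = "m3o4m2"


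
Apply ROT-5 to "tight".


Word: "tight"
Shift: 5
Each letter → (letter + shift) mod 26:
  't' (19) + 5 = 24 → 'y'
  'i' (8) + 5 = 13 → 'n'
  'g' (6) + 5 = 11 → 'l'
  'h' (7) + 5 = 12 → 'm'
  't' (19) + 5 = 24 → 'y'
Result = "ynlmy"


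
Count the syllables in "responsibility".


Word: "responsibility"
Syllable breakdown: re-spon-si-bil-i-ty
Counting: 6 parts
= 6 syllables


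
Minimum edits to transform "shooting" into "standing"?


Word 1: "shooting" (length 8)
Word 2: "standing" (length 8)
One optimal edit sequence (insert/delete/substitute each cost 1):
  1. keep 's'
  2. substitute 'h' -> 't'  (+1)
  3. substitute 'o' -> 'a'  (+1)
  4. substitute 'o' -> 'n'  (+1)
  5. substitute 't' -> 'd'  (+1)
  6. keep 'i'
  7. keep 'n'
  8. keep 'g'
Total edit operations: 4
Edit distance = 4


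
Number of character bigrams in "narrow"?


Word: "narrow" (length 6)
Number of 2-grams = length - 2 + 1 = 6 - 2 + 1
= 5


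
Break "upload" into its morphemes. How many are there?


Word: "upload"
Morphemes: up- / load
Each morpheme carries meaning
= 2 morphemes


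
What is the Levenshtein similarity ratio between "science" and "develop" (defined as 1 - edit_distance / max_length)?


Word 1: "science" (length 7)
Word 2: "develop" (length 7)
One optimal edit sequence:
  1. substitute 's' -> 'd'  (+1)
  2. substitute 'c' -> 'e'  (+1)
  3. substitute 'i' -> 'v'  (+1)
  4. keep 'e'
  5. substitute 'n' -> 'l'  (+1)
  6. substitute 'c' -> 'o'  (+1)
  7. substitute 'e' -> 'p'  (+1)
Edit distance = 6
Max length = max(7, 7) = 7
Similarity = 1 - 6/7
= 0.1429


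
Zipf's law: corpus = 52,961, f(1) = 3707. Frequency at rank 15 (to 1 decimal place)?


Zipf's law: f(r) = f(1) / r
f(1) = 3707
f(15) = 3707 / 15
= 247.1 occurrences


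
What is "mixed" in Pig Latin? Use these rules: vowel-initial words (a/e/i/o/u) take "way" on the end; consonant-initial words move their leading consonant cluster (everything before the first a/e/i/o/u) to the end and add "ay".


Word: "mixed"
Starts with consonant(s) → move to end, add 'ay'
Consonant cluster: "m"
Pig Latin = "ixedmay"


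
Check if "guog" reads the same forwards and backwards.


Word: "guog"
Reversed: "goug"
Forward == Backward? guog != goug
Palindrome = No


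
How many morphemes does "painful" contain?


Word: "painful"
Morphemes: pain + -ful
Each morpheme carries meaning
= 2 morphemes


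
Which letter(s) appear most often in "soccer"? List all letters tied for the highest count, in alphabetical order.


Word: "soccer"
Letter counts:
  'c': 2
  'e': 1
  'o': 1
  'r': 1
  's': 1
Maximum count = 2
Most frequent = 'c' (2 times each)


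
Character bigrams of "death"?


Word: "death" (length 5)
Number of bigrams = 5 - 2 + 1 = 4
  Position 0: "de"
  Position 1: "ea"
  Position 2: "at"
  Position 3: "th"
Bigrams = "de", "ea", "at", "th"


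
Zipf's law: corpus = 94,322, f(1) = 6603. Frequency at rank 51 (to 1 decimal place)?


Zipf's law: f(r) = f(1) / r
f(1) = 6603
f(51) = 6603 / 51
= 129.5 occurrences


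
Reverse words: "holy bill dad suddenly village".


Original: "holy bill dad suddenly village"
Words (1..n): holy | bill | dad | suddenly | village
Reversed (n..1): village | suddenly | dad | bill | holy
Result = "village suddenly dad bill holy"


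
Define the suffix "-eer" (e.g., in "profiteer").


Suffix: -eer
Example: profiteer (profit + -eer)
Meaning = one who is concerned with


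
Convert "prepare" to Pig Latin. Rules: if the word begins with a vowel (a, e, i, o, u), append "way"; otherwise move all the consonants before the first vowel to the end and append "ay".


Word: "prepare"
Starts with consonant(s) → move to end, add 'ay'
Consonant cluster: "pr"
Pig Latin = "eparepray"


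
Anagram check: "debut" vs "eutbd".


Word 1: "debut" → sorted: bdetu
Word 2: "eutbd" → sorted: bdetu
Same letters? bdetu == bdetu
Anagram = Yes


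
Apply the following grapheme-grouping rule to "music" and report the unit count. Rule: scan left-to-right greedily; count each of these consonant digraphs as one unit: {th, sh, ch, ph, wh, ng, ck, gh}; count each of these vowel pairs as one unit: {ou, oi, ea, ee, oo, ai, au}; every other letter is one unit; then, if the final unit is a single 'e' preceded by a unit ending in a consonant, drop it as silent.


Word: "music" (5 letters)
Left-to-right scan:
  [1] 'm' (letter)
  [2] 'u' (letter)
  [3] 's' (letter)
  [4] 'i' (letter)
  [5] 'c' (letter)
Units from scan: 5
Sound units = 5 units


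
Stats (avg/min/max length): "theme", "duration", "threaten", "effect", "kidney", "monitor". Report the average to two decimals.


Lengths: "theme"=5, "duration"=8, "threaten"=8, "effect"=6, "kidney"=6, "monitor"=7
Sum = 40, Count = 6
Average = 40/6 = 6.67
= avg=6.67, min=5, max=8


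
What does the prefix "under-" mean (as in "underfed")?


Prefix: under-
Example: underfed = under- + fed
Meaning = insufficient


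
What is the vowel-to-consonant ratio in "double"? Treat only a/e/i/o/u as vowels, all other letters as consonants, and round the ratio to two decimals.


Word: "double"
Vowels (a,e,i,o,u): 3
Consonants: 3
Ratio = 3/3
= 1.00


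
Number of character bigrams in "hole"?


Word: "hole" (length 4)
Number of 2-grams = length - 2 + 1 = 4 - 2 + 1
= 3


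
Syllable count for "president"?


Word: "president"
Syllable breakdown: pres · i · dent
Counting: 3 parts
= 3 syllables


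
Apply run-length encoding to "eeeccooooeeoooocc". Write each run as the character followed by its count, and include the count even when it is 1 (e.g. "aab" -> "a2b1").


String: "eeeccooooeeoooocc"
Scanning for consecutive runs:
  'e' x 3
  'c' x 2
  'o' x 4
  'e' x 2
  'o' x 4
  'c' x 2
RLE = "e3c2o4e2o4c2"


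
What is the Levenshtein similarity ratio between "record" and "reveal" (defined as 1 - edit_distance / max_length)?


Word 1: "record" (length 6)
Word 2: "reveal" (length 6)
One optimal edit sequence:
  1. keep 'r'
  2. keep 'e'
  3. substitute 'c' -> 'v'  (+1)
  4. substitute 'o' -> 'e'  (+1)
  5. substitute 'r' -> 'a'  (+1)
  6. substitute 'd' -> 'l'  (+1)
Edit distance = 4
Max length = max(6, 6) = 6
Similarity = 1 - 4/6
= 0.3333


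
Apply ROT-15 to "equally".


Word: "equally"
Shift: 15
Each letter → (letter + shift) mod 26:
  'e' (4) + 15 = 19 → 't'
  'q' (16) + 15 = 5 → 'f'
  'u' (20) + 15 = 9 → 'j'
  'a' (0) + 15 = 15 → 'p'
  'l' (11) + 15 = 0 → 'a'
  'l' (11) + 15 = 0 → 'a'
  'y' (24) + 15 = 13 → 'n'
Result = "tfjpaan"


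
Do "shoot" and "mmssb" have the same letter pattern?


Pattern of "shoot": [0, 1, 2, 2, 3]
Pattern of "mmssb": [0, 0, 1, 1, 2]
Patterns do not match
Same pattern = No


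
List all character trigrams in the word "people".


Word: "people" (length 6)
Number of trigrams = 6 - 3 + 1 = 4
  Position 0: "peo"
  Position 1: "eop"
  Position 2: "opl"
  Position 3: "ple"
Trigrams = "peo", "eop", "opl", "ple"


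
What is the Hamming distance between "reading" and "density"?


Comparing character by character (same length = 7):
  Pos 0: 'r' vs 'd' !=
  Pos 1: 'e' vs 'e' =
  Pos 2: 'a' vs 'n' !=
  Pos 3: 'd' vs 's' !=
  Pos 4: 'i' vs 'i' =
  Pos 5: 'n' vs 't' !=
  Pos 6: 'g' vs 'y' !=
Hamming distance = 5


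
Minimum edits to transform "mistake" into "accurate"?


Word 1: "mistake" (length 7)
Word 2: "accurate" (length 8)
One optimal edit sequence (insert/delete/substitute each cost 1):
  1. insert 'a'  (+1)
  2. substitute 'm' -> 'c'  (+1)
  3. substitute 'i' -> 'c'  (+1)
  4. substitute 's' -> 'u'  (+1)
  5. substitute 't' -> 'r'  (+1)
  6. keep 'a'
  7. substitute 'k' -> 't'  (+1)
  8. keep 'e'
Total edit operations: 6
Edit distance = 6


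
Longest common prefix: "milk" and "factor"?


Word 1: "milk"
Word 2: "factor"
Comparing from start:
  Pos 0: 'm' != 'f' (stop)
LCP = "" (length 0)


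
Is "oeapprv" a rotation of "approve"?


Word: "approve", Candidate: "oeapprv"
Method: check if candidate is substring of word+word
"approveapprove" contains "oeapprv"? No
Is rotation = No


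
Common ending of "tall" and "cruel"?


Word 1: "tall"
Word 2: "cruel"
Comparing from end:
  Pos -1: 'l' == 'l'
  Pos -2: 'l' != 'e' (stop)
LCS = "l" (length 1)


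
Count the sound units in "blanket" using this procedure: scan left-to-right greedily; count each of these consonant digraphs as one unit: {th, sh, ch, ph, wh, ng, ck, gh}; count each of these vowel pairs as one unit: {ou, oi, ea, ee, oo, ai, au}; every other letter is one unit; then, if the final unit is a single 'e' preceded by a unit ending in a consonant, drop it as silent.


Word: "blanket" (7 letters)
Left-to-right scan:
  (1) 'b' (letter)
  (2) 'l' (letter)
  (3) 'a' (letter)
  (4) 'n' (letter)
  (5) 'k' (letter)
  (6) 'e' (letter)
  (7) 't' (letter)
Units from scan: 7
Sound units = 7 units


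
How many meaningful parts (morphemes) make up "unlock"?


Word: "unlock"
Morphemes: un- / lock
Each morpheme carries meaning
= 2 morphemes


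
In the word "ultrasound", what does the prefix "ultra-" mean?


Prefix: ultra-
As in: ultrasound -> ultra- + sound
Meaning = beyond


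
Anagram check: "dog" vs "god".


Word 1: "dog" → sorted: dgo
Word 2: "god" → sorted: dgo
Same letters? dgo == dgo
Anagram = Yes


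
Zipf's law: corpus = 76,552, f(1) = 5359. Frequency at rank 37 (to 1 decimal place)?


Zipf's law: f(r) = f(1) / r
f(1) = 5359
f(37) = 5359 / 37
= 144.8 occurrences


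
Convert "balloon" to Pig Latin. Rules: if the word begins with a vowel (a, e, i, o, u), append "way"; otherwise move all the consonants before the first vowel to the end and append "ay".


Word: "balloon"
Starts with consonant(s) → move to end, add 'ay'
Consonant cluster: "b"
Pig Latin = "alloonbay"


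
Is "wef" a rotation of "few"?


Word: "few", Candidate: "wef"
Method: check if candidate is substring of word+word
"fewfew" contains "wef"? No
Is rotation = No


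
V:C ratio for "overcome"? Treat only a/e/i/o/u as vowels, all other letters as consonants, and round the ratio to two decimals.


Word: "overcome"
Vowels (a,e,i,o,u): 4
Consonants: 4
Ratio = 4/4
= 1.00


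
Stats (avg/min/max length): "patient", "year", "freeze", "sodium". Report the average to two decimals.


Lengths: "patient"=7, "year"=4, "freeze"=6, "sodium"=6
Sum = 23, Count = 4
Average = 23/4 = 5.75
= avg=5.75, min=4, max=7


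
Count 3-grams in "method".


Word: "method" (length 6)
Number of 3-grams = length - 3 + 1 = 6 - 3 + 1
= 4


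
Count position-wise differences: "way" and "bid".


Comparing character by character (same length = 3):
  Pos 0: 'w' vs 'b' !=
  Pos 1: 'a' vs 'i' !=
  Pos 2: 'y' vs 'd' !=
Hamming distance = 3


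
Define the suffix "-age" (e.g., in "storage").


Suffix: -age
As in: storage -> store + -age, with a spelling change
Meaning = result / collection


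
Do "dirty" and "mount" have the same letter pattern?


Pattern of "dirty": [0, 1, 2, 3, 4]
Pattern of "mount": [0, 1, 2, 3, 4]
Patterns match
Same pattern = Yes


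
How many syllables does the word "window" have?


Word: "window"
Syllable breakdown: win · dow
Counting: 2 parts
= 2 syllables


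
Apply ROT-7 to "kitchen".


Word: "kitchen"
Shift: 7
Each letter → (letter + shift) mod 26:
  'k' (10) + 7 = 17 → 'r'
  'i' (8) + 7 = 15 → 'p'
  't' (19) + 7 = 0 → 'a'
  'c' (2) + 7 = 9 → 'j'
  'h' (7) + 7 = 14 → 'o'
  'e' (4) + 7 = 11 → 'l'
  'n' (13) + 7 = 20 → 'u'
Result = "rpajolu"


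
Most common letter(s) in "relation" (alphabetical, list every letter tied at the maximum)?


Word: "relation"
Letter counts:
  'a': 1
  'e': 1
  'i': 1
  'l': 1
  'n': 1
  'o': 1
  'r': 1
  't': 1
Maximum count = 1
Most frequent = 'a', 'e', 'i', 'l', 'n', 'o', 'r', 't' (1 time each)


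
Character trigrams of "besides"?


Word: "besides" (length 7)
Number of trigrams = 7 - 3 + 1 = 5
  Position 0: "bes"
  Position 1: "esi"
  Position 2: "sid"
  Position 3: "ide"
  Position 4: "des"
Trigrams = "bes", "esi", "sid", "ide", "des"


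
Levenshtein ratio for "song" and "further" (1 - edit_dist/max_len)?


Word 1: "song" (length 4)
Word 2: "further" (length 7)
One optimal edit sequence:
  1. insert 'f'  (+1)
  2. insert 'u'  (+1)
  3. insert 'r'  (+1)
  4. substitute 's' -> 't'  (+1)
  5. substitute 'o' -> 'h'  (+1)
  6. substitute 'n' -> 'e'  (+1)
  7. substitute 'g' -> 'r'  (+1)
Edit distance = 7
Max length = max(4, 7) = 7
Similarity = 1 - 7/7
= 0.0000


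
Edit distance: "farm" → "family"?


Word 1: "farm" (length 4)
Word 2: "family" (length 6)
One optimal edit sequence (insert/delete/substitute each cost 1):
  1. keep 'f'
  2. keep 'a'
  3. insert 'm'  (+1)
  4. insert 'i'  (+1)
  5. substitute 'r' -> 'l'  (+1)
  6. substitute 'm' -> 'y'  (+1)
Total edit operations: 4
Edit distance = 4


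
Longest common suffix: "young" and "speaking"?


Word 1: "young"
Word 2: "speaking"
Comparing from end:
  Pos -1: 'g' == 'g'
  Pos -2: 'n' == 'n'
  Pos -3: 'u' != 'i' (stop)
LCS = "ng" (length 2)


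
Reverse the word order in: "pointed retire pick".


Original: "pointed retire pick"
Words (1..n): pointed | retire | pick
Reversed (n..1): pick | retire | pointed
Result = "pick retire pointed"


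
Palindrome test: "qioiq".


Word: "qioiq"
Reversed: "qioiq"
Forward == Backward? qioiq == qioiq
Palindrome = Yes


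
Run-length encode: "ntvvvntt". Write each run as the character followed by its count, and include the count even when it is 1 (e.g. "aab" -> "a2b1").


String: "ntvvvntt"
Scanning for consecutive runs:
  'n' x 1
  't' x 1
  'v' x 3
  'n' x 1
  't' x 2
RLE = "n1t1v3n1t2"


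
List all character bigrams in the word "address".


Word: "address" (length 7)
Number of bigrams = 7 - 2 + 1 = 6
  Position 0: "ad"
  Position 1: "dd"
  Position 2: "dr"
  Position 3: "re"
  Position 4: "es"
  Position 5: "ss"
Bigrams = "ad", "dd", "dr", "re", "es", "ss"


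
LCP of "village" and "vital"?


Word 1: "village"
Word 2: "vital"
Comparing from start:
  Pos 0: 'v' == 'v'
  Pos 1: 'i' == 'i'
  Pos 2: 'l' != 't' (stop)
LCP = "vi" (length 2)


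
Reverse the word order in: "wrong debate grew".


Original: "wrong debate grew"
Words (1..n): wrong | debate | grew
Reversed (n..1): grew | debate | wrong
Result = "grew debate wrong"


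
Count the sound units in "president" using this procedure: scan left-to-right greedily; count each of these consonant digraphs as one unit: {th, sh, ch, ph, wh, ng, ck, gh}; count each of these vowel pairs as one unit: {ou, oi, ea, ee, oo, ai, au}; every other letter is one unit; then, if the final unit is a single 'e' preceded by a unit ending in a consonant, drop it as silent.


Word: "president" (9 letters)
Left-to-right scan:
  [1] 'p' (letter)
  [2] 'r' (letter)
  [3] 'e' (letter)
  [4] 's' (letter)
  [5] 'i' (letter)
  [6] 'd' (letter)
  [7] 'e' (letter)
  [8] 'n' (letter)
  [9] 't' (letter)
Units from scan: 9
Sound units = 9 units


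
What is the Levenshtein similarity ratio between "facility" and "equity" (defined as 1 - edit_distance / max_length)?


Word 1: "facility" (length 8)
Word 2: "equity" (length 6)
One optimal edit sequence:
  1. delete 'f'  (+1)
  2. delete 'a'  (+1)
  3. substitute 'c' -> 'e'  (+1)
  4. substitute 'i' -> 'q'  (+1)
  5. substitute 'l' -> 'u'  (+1)
  6. keep 'i'
  7. keep 't'
  8. keep 'y'
Edit distance = 5
Max length = max(8, 6) = 8
Similarity = 1 - 5/8
= 0.3750


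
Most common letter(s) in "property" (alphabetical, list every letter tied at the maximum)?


Word: "property"
Letter counts:
  'e': 1
  'o': 1
  'p': 2
  'r': 2
  't': 1
  'y': 1
Maximum count = 2
Most frequent = 'p', 'r' (2 times each)


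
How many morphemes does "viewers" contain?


Word: "viewers"
Morphemes: view | -er | -s
Each morpheme carries meaning
= 3 morphemes


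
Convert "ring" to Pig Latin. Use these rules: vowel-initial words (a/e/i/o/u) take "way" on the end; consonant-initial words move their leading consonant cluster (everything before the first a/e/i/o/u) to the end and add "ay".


Word: "ring"
Starts with consonant(s) → move to end, add 'ay'
Consonant cluster: "r"
Pig Latin = "ingray"


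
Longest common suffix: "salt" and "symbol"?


Word 1: "salt"
Word 2: "symbol"
Comparing from end:
  Pos -1: 't' != 'l' (stop)
LCS = "" (length 0)


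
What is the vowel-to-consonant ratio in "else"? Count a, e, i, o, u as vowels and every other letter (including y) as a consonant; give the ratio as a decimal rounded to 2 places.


Word: "else"
Vowels (a,e,i,o,u): 2
Consonants: 2
Ratio = 2/2
= 1.00


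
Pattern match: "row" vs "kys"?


Pattern of "row": [0, 1, 2]
Pattern of "kys": [0, 1, 2]
Patterns match
Same pattern = Yes


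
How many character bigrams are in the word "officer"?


Word: "officer" (length 7)
Number of 2-grams = length - 2 + 1 = 7 - 2 + 1
= 6


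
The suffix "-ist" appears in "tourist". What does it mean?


Suffix: -ist
Example: tourist = tour + -ist
Meaning = one who practices


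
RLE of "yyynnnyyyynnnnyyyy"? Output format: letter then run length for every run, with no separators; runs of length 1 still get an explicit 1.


String: "yyynnnyyyynnnnyyyy"
Scanning for consecutive runs:
  'y' x 3
  'n' x 3
  'y' x 4
  'n' x 4
  'y' x 4
RLE = "y3n3y4n4y4"


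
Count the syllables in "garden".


Word: "garden"
Syllable breakdown: gar · den
Counting: 2 parts
= 2 syllables


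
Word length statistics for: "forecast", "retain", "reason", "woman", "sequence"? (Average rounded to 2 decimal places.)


Lengths: "forecast"=8, "retain"=6, "reason"=6, "woman"=5, "sequence"=8
Sum = 33, Count = 5
Average = 33/5 = 6.60
= avg=6.60, min=5, max=8


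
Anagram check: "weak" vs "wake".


Word 1: "weak" → sorted: aekw
Word 2: "wake" → sorted: aekw
Same letters? aekw == aekw
Anagram = Yes


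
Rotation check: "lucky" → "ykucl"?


Word: "lucky", Candidate: "ykucl"
Method: check if candidate is substring of word+word
"luckylucky" contains "ykucl"? No
Is rotation = No


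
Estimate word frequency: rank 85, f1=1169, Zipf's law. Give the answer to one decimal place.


Zipf's law: f(r) = f(1) / r
f(1) = 1169
f(85) = 1169 / 85
= 13.8 occurrences


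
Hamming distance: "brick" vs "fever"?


Comparing character by character (same length = 5):
  Pos 0: 'b' vs 'f' !=
  Pos 1: 'r' vs 'e' !=
  Pos 2: 'i' vs 'v' !=
  Pos 3: 'c' vs 'e' !=
  Pos 4: 'k' vs 'r' !=
Hamming distance = 5


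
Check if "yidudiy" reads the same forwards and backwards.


Word: "yidudiy"
Reversed: "yidudiy"
Forward == Backward? yidudiy == yidudiy
Palindrome = Yes


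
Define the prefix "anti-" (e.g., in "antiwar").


Prefix: anti-
Example: antiwar = anti- + war
Meaning = against


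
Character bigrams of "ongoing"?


Word: "ongoing" (length 7)
Number of bigrams = 7 - 2 + 1 = 6
  Position 0: "on"
  Position 1: "ng"
  Position 2: "go"
  Position 3: "oi"
  Position 4: "in"
  Position 5: "ng"
Bigrams = "on", "ng", "go", "oi", "in", "ng"


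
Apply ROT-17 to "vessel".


Word: "vessel"
Shift: 17
Each letter → (letter + shift) mod 26:
  'v' (21) + 17 = 12 → 'm'
  'e' (4) + 17 = 21 → 'v'
  's' (18) + 17 = 9 → 'j'
  's' (18) + 17 = 9 → 'j'
  'e' (4) + 17 = 21 → 'v'
  'l' (11) + 17 = 2 → 'c'
Result = "mvjjvc"


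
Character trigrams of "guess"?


Word: "guess" (length 5)
Number of trigrams = 5 - 3 + 1 = 3
  Position 0: "gue"
  Position 1: "ues"
  Position 2: "ess"
Trigrams = "gue", "ues", "ess"


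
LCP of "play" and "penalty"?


Word 1: "play"
Word 2: "penalty"
Comparing from start:
  Pos 0: 'p' == 'p'
  Pos 1: 'l' != 'e' (stop)
LCP = "p" (length 1)


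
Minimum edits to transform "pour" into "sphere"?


Word 1: "pour" (length 4)
Word 2: "sphere" (length 6)
One optimal edit sequence (insert/delete/substitute each cost 1):
  1. insert 's'  (+1)
  2. keep 'p'
  3. substitute 'o' -> 'h'  (+1)
  4. substitute 'u' -> 'e'  (+1)
  5. keep 'r'
  6. insert 'e'  (+1)
Total edit operations: 4
Edit distance = 4


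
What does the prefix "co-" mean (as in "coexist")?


Prefix: co-
Example: coexist = co- + exist
Meaning = together


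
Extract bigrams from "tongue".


Word: "tongue" (length 6)
Number of bigrams = 6 - 2 + 1 = 5
  Position 0: "to"
  Position 1: "on"
  Position 2: "ng"
  Position 3: "gu"
  Position 4: "ue"
Bigrams = "to", "on", "ng", "gu", "ue"


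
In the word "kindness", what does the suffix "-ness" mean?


Suffix: -ness
Example: kindness (kind + -ness)
Meaning = state of being


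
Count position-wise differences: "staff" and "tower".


Comparing character by character (same length = 5):
  Pos 0: 's' vs 't' !=
  Pos 1: 't' vs 'o' !=
  Pos 2: 'a' vs 'w' !=
  Pos 3: 'f' vs 'e' !=
  Pos 4: 'f' vs 'r' !=
Hamming distance = 5


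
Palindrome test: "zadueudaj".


Word: "zadueudaj"
Reversed: "jadueudaz"
Forward == Backward? zadueudaj != jadueudaz
Palindrome = No


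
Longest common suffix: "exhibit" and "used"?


Word 1: "exhibit"
Word 2: "used"
Comparing from end:
  Pos -1: 't' != 'd' (stop)
LCS = "" (length 0)


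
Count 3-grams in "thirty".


Word: "thirty" (length 6)
Number of 3-grams = length - 3 + 1 = 6 - 3 + 1
= 4


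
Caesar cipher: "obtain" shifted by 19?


Word: "obtain"
Shift: 19
Each letter → (letter + shift) mod 26:
  'o' (14) + 19 = 7 → 'h'
  'b' (1) + 19 = 20 → 'u'
  't' (19) + 19 = 12 → 'm'
  'a' (0) + 19 = 19 → 't'
  'i' (8) + 19 = 1 → 'b'
  'n' (13) + 19 = 6 → 'g'
Result = "humtbg"


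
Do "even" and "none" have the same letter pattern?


Pattern of "even": [0, 1, 0, 2]
Pattern of "none": [0, 1, 0, 2]
Patterns match
Same pattern = Yes


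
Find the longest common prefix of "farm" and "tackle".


Word 1: "farm"
Word 2: "tackle"
Comparing from start:
  Pos 0: 'f' != 't' (stop)
LCP = "" (length 0)


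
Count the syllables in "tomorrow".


Word: "tomorrow"
Syllable breakdown: to-mor-row
Counting: 3 parts
= 3 syllables


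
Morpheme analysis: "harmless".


Word: "harmless"
Morphemes: harm + -less
Each morpheme carries meaning
= 2 morphemes


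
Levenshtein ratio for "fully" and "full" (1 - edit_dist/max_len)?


Word 1: "fully" (length 5)
Word 2: "full" (length 4)
One optimal edit sequence:
  1. keep 'f'
  2. keep 'u'
  3. keep 'l'
  4. keep 'l'
  5. delete 'y'  (+1)
Edit distance = 1
Max length = max(5, 4) = 5
Similarity = 1 - 1/5
= 0.8000


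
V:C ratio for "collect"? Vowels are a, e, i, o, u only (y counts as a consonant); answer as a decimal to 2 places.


Word: "collect"
Vowels (a,e,i,o,u): 2
Consonants: 5
Ratio = 2/5
= 0.40


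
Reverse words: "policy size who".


Original: "policy size who"
Words (1..n): policy | size | who
Reversed (n..1): who | size | policy
Result = "who size policy"


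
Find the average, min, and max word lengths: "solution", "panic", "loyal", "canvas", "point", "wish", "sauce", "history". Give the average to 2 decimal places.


Lengths: "solution"=8, "panic"=5, "loyal"=5, "canvas"=6, "point"=5, "wish"=4, "sauce"=5, "history"=7
Sum = 45, Count = 8
Average = 45/8 = 5.63
= avg=5.63, min=4, max=8


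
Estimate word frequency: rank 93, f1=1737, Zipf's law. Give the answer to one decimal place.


Zipf's law: f(r) = f(1) / r
f(1) = 1737
f(93) = 1737 / 93
= 18.7 occurrences


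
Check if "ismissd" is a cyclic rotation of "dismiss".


Word: "dismiss", Candidate: "ismissd"
Method: check if candidate is substring of word+word
"dismissdismiss" contains "ismissd"? Yes
Is rotation = Yes


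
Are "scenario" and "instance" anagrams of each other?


Word 1: "scenario" → sorted: aceinors
Word 2: "instance" → sorted: aceinnst
Same letters? aceinors != aceinnst
Anagram = No


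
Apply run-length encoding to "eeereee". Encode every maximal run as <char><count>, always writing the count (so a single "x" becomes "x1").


String: "eeereee"
Scanning for consecutive runs:
  'e' x 3
  'r' x 1
  'e' x 3
RLE = "e3r1e3"


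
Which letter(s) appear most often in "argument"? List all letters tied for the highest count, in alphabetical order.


Word: "argument"
Letter counts:
  'a': 1
  'e': 1
  'g': 1
  'm': 1
  'n': 1
  'r': 1
  't': 1
  'u': 1
Maximum count = 1
Most frequent = 'a', 'e', 'g', 'm', 'n', 'r', 't', 'u' (1 time each)


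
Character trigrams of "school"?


Word: "school" (length 6)
Number of trigrams = 6 - 3 + 1 = 4
  Position 0: "sch"
  Position 1: "cho"
  Position 2: "hoo"
  Position 3: "ool"
Trigrams = "sch", "cho", "hoo", "ool"


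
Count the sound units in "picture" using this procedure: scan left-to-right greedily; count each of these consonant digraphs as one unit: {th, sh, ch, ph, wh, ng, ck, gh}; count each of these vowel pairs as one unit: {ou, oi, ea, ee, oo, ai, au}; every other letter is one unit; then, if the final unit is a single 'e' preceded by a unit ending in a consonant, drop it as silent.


Word: "picture" (7 letters)
Left-to-right scan:
  (1) 'p' (letter)
  (2) 'i' (letter)
  (3) 'c' (letter)
  (4) 't' (letter)
  (5) 'u' (letter)
  (6) 'r' (letter)
  (7) 'e' (letter)
Units from scan: 7
Final unit is 'e' after a consonant -> drop as silent (-1)
Sound units = 6 units


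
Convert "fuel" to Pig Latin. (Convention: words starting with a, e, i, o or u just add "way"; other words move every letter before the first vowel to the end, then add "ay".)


Word: "fuel"
Starts with consonant(s) → move to end, add 'ay'
Consonant cluster: "f"
Pig Latin = "uelfay"


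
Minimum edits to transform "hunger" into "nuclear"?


Word 1: "hunger" (length 6)
Word 2: "nuclear" (length 7)
One optimal edit sequence (insert/delete/substitute each cost 1):
  1. substitute 'h' -> 'n'  (+1)
  2. keep 'u'
  3. substitute 'n' -> 'c'  (+1)
  4. substitute 'g' -> 'l'  (+1)
  5. keep 'e'
  6. insert 'a'  (+1)
  7. keep 'r'
Total edit operations: 4
Edit distance = 4


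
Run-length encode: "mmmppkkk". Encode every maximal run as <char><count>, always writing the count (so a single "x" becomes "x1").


String: "mmmppkkk"
Scanning for consecutive runs:
  'm' x 3
  'p' x 2
  'k' x 3
RLE = "m3p2k3"


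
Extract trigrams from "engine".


Word: "engine" (length 6)
Number of trigrams = 6 - 3 + 1 = 4
  Position 0: "eng"
  Position 1: "ngi"
  Position 2: "gin"
  Position 3: "ine"
Trigrams = "eng", "ngi", "gin", "ine"


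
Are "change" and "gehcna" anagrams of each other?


Word 1: "change" → sorted: aceghn
Word 2: "gehcna" → sorted: aceghn
Same letters? aceghn == aceghn
Anagram = Yes


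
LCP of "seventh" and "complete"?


Word 1: "seventh"
Word 2: "complete"
Comparing from start:
  Pos 0: 's' != 'c' (stop)
LCP = "" (length 0)


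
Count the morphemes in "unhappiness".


Word: "unhappiness"
Morphemes: un- / happi / -ness
Each morpheme carries meaning
= 3 morphemes


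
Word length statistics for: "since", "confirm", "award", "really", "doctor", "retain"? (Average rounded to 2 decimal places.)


Lengths: "since"=5, "confirm"=7, "award"=5, "really"=6, "doctor"=6, "retain"=6
Sum = 35, Count = 6
Average = 35/6 = 5.83
= avg=5.83, min=5, max=7


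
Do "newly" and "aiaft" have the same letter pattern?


Pattern of "newly": [0, 1, 2, 3, 4]
Pattern of "aiaft": [0, 1, 0, 2, 3]
Patterns do not match
Same pattern = No


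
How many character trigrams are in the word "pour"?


Word: "pour" (length 4)
Number of 3-grams = length - 3 + 1 = 4 - 3 + 1
= 2


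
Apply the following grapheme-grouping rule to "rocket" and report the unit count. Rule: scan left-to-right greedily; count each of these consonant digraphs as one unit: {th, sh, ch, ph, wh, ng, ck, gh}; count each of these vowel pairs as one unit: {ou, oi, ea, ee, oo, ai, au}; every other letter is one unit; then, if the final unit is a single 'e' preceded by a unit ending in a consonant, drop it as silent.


Word: "rocket" (6 letters)
Left-to-right scan:
  1. 'r' (letter)
  2. 'o' (letter)
  3. 'ck' (digraph)
  4. 'e' (letter)
  5. 't' (letter)
Units from scan: 5
Sound units = 5 units


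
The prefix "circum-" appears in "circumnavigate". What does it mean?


Prefix: circum-
As in: circumnavigate -> circum- + navigate
Meaning = around


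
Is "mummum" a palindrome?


Word: "mummum"
Reversed: "mummum"
Forward == Backward? mummum == mummum
Palindrome = Yes


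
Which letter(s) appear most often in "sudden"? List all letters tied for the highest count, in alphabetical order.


Word: "sudden"
Letter counts:
  'd': 2
  'e': 1
  'n': 1
  's': 1
  'u': 1
Maximum count = 2
Most frequent = 'd' (2 times each)


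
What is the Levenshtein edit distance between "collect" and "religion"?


Word 1: "collect" (length 7)
Word 2: "religion" (length 8)
One optimal edit sequence (insert/delete/substitute each cost 1):
  1. substitute 'c' -> 'r'  (+1)
  2. substitute 'o' -> 'e'  (+1)
  3. keep 'l'
  4. insert 'i'  (+1)
  5. substitute 'l' -> 'g'  (+1)
  6. substitute 'e' -> 'i'  (+1)
  7. substitute 'c' -> 'o'  (+1)
  8. substitute 't' -> 'n'  (+1)
Total edit operations: 7
Edit distance = 7


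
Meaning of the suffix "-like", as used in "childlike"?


Suffix: -like
Example: childlike (child + -like)
Meaning = resembling


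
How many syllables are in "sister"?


Word: "sister"
Syllable breakdown: sis / ter
Counting: 2 parts
= 2 syllables


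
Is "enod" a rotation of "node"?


Word: "node", Candidate: "enod"
Method: check if candidate is substring of word+word
"nodenode" contains "enod"? Yes
Is rotation = Yes


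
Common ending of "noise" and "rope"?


Word 1: "noise"
Word 2: "rope"
Comparing from end:
  Pos -1: 'e' == 'e'
  Pos -2: 's' != 'p' (stop)
LCS = "e" (length 1)


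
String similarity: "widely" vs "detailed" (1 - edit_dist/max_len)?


Word 1: "widely" (length 6)
Word 2: "detailed" (length 8)
One optimal edit sequence:
  1. insert 'd'  (+1)
  2. substitute 'w' -> 'e'  (+1)
  3. substitute 'i' -> 't'  (+1)
  4. substitute 'd' -> 'a'  (+1)
  5. substitute 'e' -> 'i'  (+1)
  6. keep 'l'
  7. insert 'e'  (+1)
  8. substitute 'y' -> 'd'  (+1)
Edit distance = 7
Max length = max(6, 8) = 8
Similarity = 1 - 7/8
= 0.1250


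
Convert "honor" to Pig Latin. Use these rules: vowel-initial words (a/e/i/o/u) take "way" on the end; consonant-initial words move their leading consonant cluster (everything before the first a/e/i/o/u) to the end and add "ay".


Word: "honor"
Starts with consonant(s) → move to end, add 'ay'
Consonant cluster: "h"
Pig Latin = "onorhay"
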